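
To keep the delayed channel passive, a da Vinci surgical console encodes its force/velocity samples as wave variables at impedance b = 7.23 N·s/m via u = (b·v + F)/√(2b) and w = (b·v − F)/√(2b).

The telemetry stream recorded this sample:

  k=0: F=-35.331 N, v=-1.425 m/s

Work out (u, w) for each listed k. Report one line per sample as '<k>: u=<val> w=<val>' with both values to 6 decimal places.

k=0: b·v=7.23×(-1.425)=-10.302750; √(2b)=3.802631; u=(-10.302750+(-35.331))/3.802631=-12.000574, w=(-10.302750−(-35.331))/3.802631=6.581825

0: u=-12.000574 w=6.581825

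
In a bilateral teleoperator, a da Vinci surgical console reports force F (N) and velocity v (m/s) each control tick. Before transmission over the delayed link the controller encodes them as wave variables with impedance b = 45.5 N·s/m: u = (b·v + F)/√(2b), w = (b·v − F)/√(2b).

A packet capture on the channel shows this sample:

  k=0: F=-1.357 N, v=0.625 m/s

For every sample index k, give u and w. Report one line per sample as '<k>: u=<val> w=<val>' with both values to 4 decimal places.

k=0: b·v=45.5×0.625=28.4375; √(2b)=9.5394; u=(28.4375+(-1.357))/9.5394=2.8388, w=(28.4375−(-1.357))/9.5394=3.1233

0: u=2.8388 w=3.1233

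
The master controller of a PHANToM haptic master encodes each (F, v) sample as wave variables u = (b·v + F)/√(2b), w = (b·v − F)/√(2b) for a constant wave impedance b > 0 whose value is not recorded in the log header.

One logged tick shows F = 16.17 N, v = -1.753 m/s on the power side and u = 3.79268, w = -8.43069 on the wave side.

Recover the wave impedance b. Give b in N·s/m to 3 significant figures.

b = 3.5 N·s/m

u + w = -4.6380;  u + w = √(2b)·v, so √(2b) = -4.6380/(-1.753) = 2.6458.
b = (√(2b))²/2 = 7.0000/2 = 3.5000.
(Check via u − w = 2F/√(2b): u − w = 12.2234, 2F/√(2b) = 12.2234.)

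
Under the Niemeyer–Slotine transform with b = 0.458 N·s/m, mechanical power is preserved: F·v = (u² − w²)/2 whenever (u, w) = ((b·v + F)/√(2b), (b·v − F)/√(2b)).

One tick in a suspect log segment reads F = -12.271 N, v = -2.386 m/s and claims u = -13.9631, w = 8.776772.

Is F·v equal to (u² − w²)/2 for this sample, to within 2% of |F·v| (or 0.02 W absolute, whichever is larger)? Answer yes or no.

no

F·v = (-12.271)×(-2.386) = 29.278606 W.
(u² − w²)/2 = (194.968162 − 77.031727)/2 = 58.968217 W.
|Δ| = 29.689611;  2% of max(1, |F·v|) = 0.585572.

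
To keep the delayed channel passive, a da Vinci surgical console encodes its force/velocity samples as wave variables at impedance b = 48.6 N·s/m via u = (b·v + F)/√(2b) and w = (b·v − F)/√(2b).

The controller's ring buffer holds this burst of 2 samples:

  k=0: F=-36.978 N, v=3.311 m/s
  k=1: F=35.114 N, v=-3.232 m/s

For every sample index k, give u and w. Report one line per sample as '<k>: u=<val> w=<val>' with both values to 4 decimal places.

k=0: b·v=48.6×3.311=160.9146; √(2b)=9.8590; u=(160.9146+(-36.978))/9.8590=12.5709, w=(160.9146−(-36.978))/9.8590=20.0723
k=1: b·v=48.6×(-3.232)=-157.0752; √(2b)=9.8590; u=(-157.0752+35.114)/9.8590=-12.3705, w=(-157.0752−35.114)/9.8590=-19.4938

0: u=12.5709 w=20.0723
1: u=-12.3705 w=-19.4938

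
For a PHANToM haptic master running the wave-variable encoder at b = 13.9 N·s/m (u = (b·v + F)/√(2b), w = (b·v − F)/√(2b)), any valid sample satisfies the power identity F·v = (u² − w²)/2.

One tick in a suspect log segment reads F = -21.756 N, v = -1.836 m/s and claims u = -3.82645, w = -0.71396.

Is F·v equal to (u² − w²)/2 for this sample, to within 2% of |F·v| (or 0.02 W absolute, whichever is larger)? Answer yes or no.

no

F·v = (-21.756)×(-1.836) = 39.94402 W.
(u² − w²)/2 = (14.64172 − 0.50974)/2 = 7.06599 W.
|Δ| = 32.87803;  2% of max(1, |F·v|) = 0.79888.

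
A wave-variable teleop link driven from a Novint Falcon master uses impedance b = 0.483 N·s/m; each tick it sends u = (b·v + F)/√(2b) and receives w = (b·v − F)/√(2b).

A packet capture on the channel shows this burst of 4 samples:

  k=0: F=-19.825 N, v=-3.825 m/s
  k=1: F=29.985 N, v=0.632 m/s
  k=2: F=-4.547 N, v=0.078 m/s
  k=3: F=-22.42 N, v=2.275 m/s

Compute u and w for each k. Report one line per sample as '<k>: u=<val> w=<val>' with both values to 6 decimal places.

0: u=-22.050576 w=18.291164
1: u=30.818705 w=-30.197542
2: u=-4.587996 w=4.664659
3: u=-21.693148 w=23.929138

k=0: b·v=0.483×(-3.825)=-1.847475; √(2b)=0.982853; u=(-1.847475+(-19.825))/0.982853=-22.050576, w=(-1.847475−(-19.825))/0.982853=18.291164
k=1: b·v=0.483×0.632=0.305256; √(2b)=0.982853; u=(0.305256+29.985)/0.982853=30.818705, w=(0.305256−29.985)/0.982853=-30.197542
k=2: b·v=0.483×0.078=0.037674; √(2b)=0.982853; u=(0.037674+(-4.547))/0.982853=-4.587996, w=(0.037674−(-4.547))/0.982853=4.664659
k=3: b·v=0.483×2.275=1.098825; √(2b)=0.982853; u=(1.098825+(-22.42))/0.982853=-21.693148, w=(1.098825−(-22.42))/0.982853=23.929138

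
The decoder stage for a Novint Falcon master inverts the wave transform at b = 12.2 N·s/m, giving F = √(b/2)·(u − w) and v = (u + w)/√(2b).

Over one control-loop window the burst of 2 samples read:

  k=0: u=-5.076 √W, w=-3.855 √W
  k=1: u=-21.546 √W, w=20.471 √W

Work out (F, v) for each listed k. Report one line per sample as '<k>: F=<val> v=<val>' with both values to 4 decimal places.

k=0: u−w=-1.2210, u+w=-8.9310; √(b/2)=2.4698, √(2b)=4.9396; F=2.4698×(-1.221)=-3.0156, v=-8.9310/4.9396=-1.8080
k=1: u−w=-42.0170, u+w=-1.0750; √(b/2)=2.4698, √(2b)=4.9396; F=2.4698×(-42.017)=-103.7743, v=-1.0750/4.9396=-0.2176

0: F=-3.0156 v=-1.8080
1: F=-103.7743 v=-0.2176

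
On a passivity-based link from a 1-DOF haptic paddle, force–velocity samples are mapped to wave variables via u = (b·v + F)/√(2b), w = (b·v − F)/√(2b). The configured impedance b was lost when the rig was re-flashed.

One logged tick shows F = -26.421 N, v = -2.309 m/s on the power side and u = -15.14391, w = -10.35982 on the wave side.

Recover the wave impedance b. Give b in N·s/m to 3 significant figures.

u + w = -25.5037;  u + w = √(2b)·v, so √(2b) = -25.5037/(-2.309) = 11.0454.
b = (√(2b))²/2 = 121.9999/2 = 61.0000.
(Check via u − w = 2F/√(2b): u − w = -4.7841, 2F/√(2b) = -4.7841.)

b = 61 N·s/m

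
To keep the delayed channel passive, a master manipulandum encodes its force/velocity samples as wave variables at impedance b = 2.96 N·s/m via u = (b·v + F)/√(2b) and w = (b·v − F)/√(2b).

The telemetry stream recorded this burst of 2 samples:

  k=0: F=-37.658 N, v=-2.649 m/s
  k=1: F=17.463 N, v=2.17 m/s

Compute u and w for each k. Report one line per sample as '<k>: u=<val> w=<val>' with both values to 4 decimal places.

0: u=-18.7000 w=12.2547
1: u=9.8172 w=-4.5373

k=0: b·v=2.96×(-2.649)=-7.8410; √(2b)=2.4331; u=(-7.8410+(-37.658))/2.4331=-18.7000, w=(-7.8410−(-37.658))/2.4331=12.2547
k=1: b·v=2.96×2.17=6.4232; √(2b)=2.4331; u=(6.4232+17.463)/2.4331=9.8172, w=(6.4232−17.463)/2.4331=-4.5373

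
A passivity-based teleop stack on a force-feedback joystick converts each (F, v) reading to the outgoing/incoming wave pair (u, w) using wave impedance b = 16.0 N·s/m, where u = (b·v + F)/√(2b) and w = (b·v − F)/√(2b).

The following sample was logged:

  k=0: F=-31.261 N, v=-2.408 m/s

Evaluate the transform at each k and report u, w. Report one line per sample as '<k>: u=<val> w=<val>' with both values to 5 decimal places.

k=0: b·v=16.0×(-2.408)=-38.52800; √(2b)=5.65685; u=(-38.52800+(-31.261))/5.65685=-12.33707, w=(-38.52800−(-31.261))/5.65685=-1.28464

0: u=-12.33707 w=-1.28464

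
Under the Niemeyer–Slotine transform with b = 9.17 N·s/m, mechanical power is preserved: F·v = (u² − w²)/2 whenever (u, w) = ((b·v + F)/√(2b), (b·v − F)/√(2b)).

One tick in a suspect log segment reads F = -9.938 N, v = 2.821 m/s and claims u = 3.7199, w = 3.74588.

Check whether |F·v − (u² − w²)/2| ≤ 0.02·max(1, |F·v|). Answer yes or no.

no

F·v = (-9.938)×2.821 = -28.03510 W.
(u² − w²)/2 = (13.83766 − 14.03162)/2 = -0.09698 W.
|Δ| = 27.93812;  2% of max(1, |F·v|) = 0.56070.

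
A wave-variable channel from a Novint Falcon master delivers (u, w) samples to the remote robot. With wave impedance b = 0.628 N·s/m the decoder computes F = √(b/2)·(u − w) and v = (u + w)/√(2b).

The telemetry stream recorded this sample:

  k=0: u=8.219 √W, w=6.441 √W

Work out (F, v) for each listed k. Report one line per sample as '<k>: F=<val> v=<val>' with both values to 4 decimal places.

k=0: u−w=1.7780, u+w=14.6600; √(b/2)=0.5604, √(2b)=1.1207; F=0.5604×1.778=0.9963, v=14.6600/1.1207=13.0809

0: F=0.9963 v=13.0809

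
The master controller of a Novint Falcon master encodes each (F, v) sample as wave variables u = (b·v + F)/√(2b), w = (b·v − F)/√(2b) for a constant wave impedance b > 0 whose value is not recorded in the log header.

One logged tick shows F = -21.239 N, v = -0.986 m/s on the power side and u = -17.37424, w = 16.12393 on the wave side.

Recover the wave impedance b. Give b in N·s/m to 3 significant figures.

b = 0.804 N·s/m

u + w = -1.2503;  u + w = √(2b)·v, so √(2b) = -1.2503/(-0.986) = 1.2681.
b = (√(2b))²/2 = 1.6080/2 = 0.8040.
(Check via u − w = 2F/√(2b): u − w = -33.4982, 2F/√(2b) = -33.4983.)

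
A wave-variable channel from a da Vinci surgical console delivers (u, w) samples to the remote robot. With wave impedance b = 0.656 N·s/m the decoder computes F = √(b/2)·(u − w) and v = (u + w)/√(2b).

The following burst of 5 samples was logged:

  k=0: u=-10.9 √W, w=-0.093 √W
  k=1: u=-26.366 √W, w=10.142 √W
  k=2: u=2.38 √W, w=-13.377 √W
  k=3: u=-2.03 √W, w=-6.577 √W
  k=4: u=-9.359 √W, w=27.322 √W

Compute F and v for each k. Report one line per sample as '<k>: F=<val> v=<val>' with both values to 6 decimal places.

0: F=-6.189308 v=-9.597305
1: F=-20.908600 v=-14.164166
2: F=9.024236 v=-9.600797
3: F=2.604125 v=-7.514237
4: F=-21.007680 v=15.682379

k=0: u−w=-10.807000, u+w=-10.993000; √(b/2)=0.572713, √(2b)=1.145426; F=0.572713×(-10.807)=-6.189308, v=-10.993000/1.145426=-9.597305
k=1: u−w=-36.508000, u+w=-16.224000; √(b/2)=0.572713, √(2b)=1.145426; F=0.572713×(-36.508)=-20.908600, v=-16.224000/1.145426=-14.164166
k=2: u−w=15.757000, u+w=-10.997000; √(b/2)=0.572713, √(2b)=1.145426; F=0.572713×15.757=9.024236, v=-10.997000/1.145426=-9.600797
k=3: u−w=4.547000, u+w=-8.607000; √(b/2)=0.572713, √(2b)=1.145426; F=0.572713×4.547=2.604125, v=-8.607000/1.145426=-7.514237
k=4: u−w=-36.681000, u+w=17.963000; √(b/2)=0.572713, √(2b)=1.145426; F=0.572713×(-36.681)=-21.007680, v=17.963000/1.145426=15.682379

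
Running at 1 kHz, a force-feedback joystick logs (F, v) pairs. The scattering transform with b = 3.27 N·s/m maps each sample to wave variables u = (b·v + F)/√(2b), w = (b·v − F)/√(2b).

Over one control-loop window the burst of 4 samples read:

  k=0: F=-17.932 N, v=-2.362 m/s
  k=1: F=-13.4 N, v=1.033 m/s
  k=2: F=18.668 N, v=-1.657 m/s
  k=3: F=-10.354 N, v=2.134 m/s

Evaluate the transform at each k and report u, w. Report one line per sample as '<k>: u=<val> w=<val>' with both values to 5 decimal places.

k=0: b·v=3.27×(-2.362)=-7.72374; √(2b)=2.55734; u=(-7.72374+(-17.932))/2.55734=-10.03219, w=(-7.72374−(-17.932))/2.55734=3.99175
k=1: b·v=3.27×1.033=3.37791; √(2b)=2.55734; u=(3.37791+(-13.4))/2.55734=-3.91895, w=(3.37791−(-13.4))/2.55734=6.56068
k=2: b·v=3.27×(-1.657)=-5.41839; √(2b)=2.55734; u=(-5.41839+18.668)/2.55734=5.18101, w=(-5.41839−18.668)/2.55734=-9.41852
k=3: b·v=3.27×2.134=6.97818; √(2b)=2.55734; u=(6.97818+(-10.354))/2.55734=-1.32005, w=(6.97818−(-10.354))/2.55734=6.77742

0: u=-10.03219 w=3.99175
1: u=-3.91895 w=6.56068
2: u=5.18101 w=-9.41852
3: u=-1.32005 w=6.77742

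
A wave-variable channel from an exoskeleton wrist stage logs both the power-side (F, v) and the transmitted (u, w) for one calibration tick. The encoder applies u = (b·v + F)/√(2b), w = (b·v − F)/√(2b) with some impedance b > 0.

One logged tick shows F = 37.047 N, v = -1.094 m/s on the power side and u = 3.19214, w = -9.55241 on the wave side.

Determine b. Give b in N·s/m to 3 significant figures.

u + w = -6.36027;  u + w = √(2b)·v, so √(2b) = -6.36027/(-1.094) = 5.81378.
b = (√(2b))²/2 = 33.79998/2 = 16.89999.
(Check via u − w = 2F/√(2b): u − w = 12.74455, 2F/√(2b) = 12.74456.)

b = 16.9 N·s/m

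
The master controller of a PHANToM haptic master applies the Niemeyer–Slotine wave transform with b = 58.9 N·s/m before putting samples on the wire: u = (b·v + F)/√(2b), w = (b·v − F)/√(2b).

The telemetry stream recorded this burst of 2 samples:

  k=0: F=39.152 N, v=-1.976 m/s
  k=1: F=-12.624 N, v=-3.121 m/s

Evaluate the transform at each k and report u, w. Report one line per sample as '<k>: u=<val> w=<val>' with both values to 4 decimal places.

k=0: b·v=58.9×(-1.976)=-116.3864; √(2b)=10.8536; u=(-116.3864+39.152)/10.8536=-7.1160, w=(-116.3864−39.152)/10.8536=-14.3306
k=1: b·v=58.9×(-3.121)=-183.8269; √(2b)=10.8536; u=(-183.8269+(-12.624))/10.8536=-18.1001, w=(-183.8269−(-12.624))/10.8536=-15.7739

0: u=-7.1160 w=-14.3306
1: u=-18.1001 w=-15.7739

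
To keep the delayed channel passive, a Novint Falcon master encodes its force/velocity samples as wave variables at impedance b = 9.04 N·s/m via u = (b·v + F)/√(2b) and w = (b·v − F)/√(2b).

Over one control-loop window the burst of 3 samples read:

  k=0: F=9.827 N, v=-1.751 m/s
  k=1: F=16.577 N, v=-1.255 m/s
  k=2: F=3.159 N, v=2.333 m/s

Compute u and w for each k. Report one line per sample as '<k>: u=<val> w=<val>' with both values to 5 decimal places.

k=0: b·v=9.04×(-1.751)=-15.82904; √(2b)=4.25206; u=(-15.82904+9.827)/4.25206=-1.41156, w=(-15.82904−9.827)/4.25206=-6.03379
k=1: b·v=9.04×(-1.255)=-11.34520; √(2b)=4.25206; u=(-11.34520+16.577)/4.25206=1.23042, w=(-11.34520−16.577)/4.25206=-6.56675
k=2: b·v=9.04×2.333=21.09032; √(2b)=4.25206; u=(21.09032+3.159)/4.25206=5.70296, w=(21.09032−3.159)/4.25206=4.21709

0: u=-1.41156 w=-6.03379
1: u=1.23042 w=-6.56675
2: u=5.70296 w=4.21709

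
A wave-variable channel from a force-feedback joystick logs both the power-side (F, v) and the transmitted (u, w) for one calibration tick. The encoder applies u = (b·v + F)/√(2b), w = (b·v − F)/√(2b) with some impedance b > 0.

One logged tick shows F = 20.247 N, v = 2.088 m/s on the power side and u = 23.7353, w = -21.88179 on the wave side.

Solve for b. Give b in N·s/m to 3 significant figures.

b = 0.394 N·s/m

u + w = 1.8535;  u + w = √(2b)·v, so √(2b) = 1.8535/2.088 = 0.8877.
b = (√(2b))²/2 = 0.7880/2 = 0.3940.
(Check via u − w = 2F/√(2b): u − w = 45.6171, 2F/√(2b) = 45.6169.)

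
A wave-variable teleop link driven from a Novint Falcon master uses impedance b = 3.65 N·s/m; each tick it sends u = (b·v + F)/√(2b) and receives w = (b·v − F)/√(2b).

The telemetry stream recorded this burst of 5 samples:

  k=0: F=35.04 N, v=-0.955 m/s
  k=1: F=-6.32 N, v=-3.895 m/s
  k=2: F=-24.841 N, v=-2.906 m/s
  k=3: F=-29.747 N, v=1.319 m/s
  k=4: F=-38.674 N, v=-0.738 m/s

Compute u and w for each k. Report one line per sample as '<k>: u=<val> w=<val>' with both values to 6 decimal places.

k=0: b·v=3.65×(-0.955)=-3.485750; √(2b)=2.701851; u=(-3.485750+35.04)/2.701851=11.678752, w=(-3.485750−35.04)/2.701851=-14.259020
k=1: b·v=3.65×(-3.895)=-14.216750; √(2b)=2.701851; u=(-14.216750+(-6.32))/2.701851=-7.600992, w=(-14.216750−(-6.32))/2.701851=-2.922718
k=2: b·v=3.65×(-2.906)=-10.606900; √(2b)=2.701851; u=(-10.606900+(-24.841))/2.701851=-13.119856, w=(-10.606900−(-24.841))/2.701851=5.268277
k=3: b·v=3.65×1.319=4.814350; √(2b)=2.701851; u=(4.814350+(-29.747))/2.701851=-9.227988, w=(4.814350−(-29.747))/2.701851=12.791730
k=4: b·v=3.65×(-0.738)=-2.693700; √(2b)=2.701851; u=(-2.693700+(-38.674))/2.701851=-15.310873, w=(-2.693700−(-38.674))/2.701851=13.316906

0: u=11.678752 w=-14.259020
1: u=-7.600992 w=-2.922718
2: u=-13.119856 w=5.268277
3: u=-9.227988 w=12.791730
4: u=-15.310873 w=13.316906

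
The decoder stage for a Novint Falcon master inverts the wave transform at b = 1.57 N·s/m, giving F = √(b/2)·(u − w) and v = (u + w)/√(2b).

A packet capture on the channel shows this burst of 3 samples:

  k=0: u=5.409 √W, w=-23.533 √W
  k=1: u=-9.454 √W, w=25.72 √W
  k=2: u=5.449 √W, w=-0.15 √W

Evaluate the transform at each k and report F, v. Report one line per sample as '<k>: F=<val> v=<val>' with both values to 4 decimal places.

0: F=25.6427 v=-10.2280
1: F=-31.1642 v=9.1794
2: F=4.9607 v=2.9904

k=0: u−w=28.9420, u+w=-18.1240; √(b/2)=0.8860, √(2b)=1.7720; F=0.8860×28.942=25.6427, v=-18.1240/1.7720=-10.2280
k=1: u−w=-35.1740, u+w=16.2660; √(b/2)=0.8860, √(2b)=1.7720; F=0.8860×(-35.174)=-31.1642, v=16.2660/1.7720=9.1794
k=2: u−w=5.5990, u+w=5.2990; √(b/2)=0.8860, √(2b)=1.7720; F=0.8860×5.599=4.9607, v=5.2990/1.7720=2.9904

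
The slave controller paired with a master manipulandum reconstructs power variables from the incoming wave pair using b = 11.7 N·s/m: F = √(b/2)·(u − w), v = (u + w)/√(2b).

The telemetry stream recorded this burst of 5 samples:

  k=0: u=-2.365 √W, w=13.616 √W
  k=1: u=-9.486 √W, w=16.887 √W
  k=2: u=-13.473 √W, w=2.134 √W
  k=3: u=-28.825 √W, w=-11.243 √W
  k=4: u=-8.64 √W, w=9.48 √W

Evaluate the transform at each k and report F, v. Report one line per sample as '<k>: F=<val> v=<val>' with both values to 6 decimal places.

0: F=-38.652882 v=2.325858
1: F=-63.787777 v=1.529968
2: F=-37.748297 v=-2.344050
3: F=-42.525185 v=-8.283040
4: F=-43.826433 v=0.173649

k=0: u−w=-15.981000, u+w=11.251000; √(b/2)=2.418677, √(2b)=4.837355; F=2.418677×(-15.981)=-38.652882, v=11.251000/4.837355=2.325858
k=1: u−w=-26.373000, u+w=7.401000; √(b/2)=2.418677, √(2b)=4.837355; F=2.418677×(-26.373)=-63.787777, v=7.401000/4.837355=1.529968
k=2: u−w=-15.607000, u+w=-11.339000; √(b/2)=2.418677, √(2b)=4.837355; F=2.418677×(-15.607)=-37.748297, v=-11.339000/4.837355=-2.344050
k=3: u−w=-17.582000, u+w=-40.068000; √(b/2)=2.418677, √(2b)=4.837355; F=2.418677×(-17.582)=-42.525185, v=-40.068000/4.837355=-8.283040
k=4: u−w=-18.120000, u+w=0.840000; √(b/2)=2.418677, √(2b)=4.837355; F=2.418677×(-18.12)=-43.826433, v=0.840000/4.837355=0.173649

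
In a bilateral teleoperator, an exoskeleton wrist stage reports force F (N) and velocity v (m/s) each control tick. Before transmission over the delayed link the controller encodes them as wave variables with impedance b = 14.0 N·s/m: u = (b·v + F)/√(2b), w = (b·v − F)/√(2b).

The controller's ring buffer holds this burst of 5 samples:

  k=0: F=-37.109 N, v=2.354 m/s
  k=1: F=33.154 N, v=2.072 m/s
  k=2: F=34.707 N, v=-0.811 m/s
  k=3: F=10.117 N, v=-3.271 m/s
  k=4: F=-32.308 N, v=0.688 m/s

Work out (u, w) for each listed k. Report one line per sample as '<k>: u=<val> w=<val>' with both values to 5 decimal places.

0: u=-0.78484 w=13.24104
1: u=11.74751 w=-0.78352
2: u=4.41330 w=-8.70471
3: u=-6.74232 w=-10.56619
4: u=-4.28536 w=7.92591

k=0: b·v=14.0×2.354=32.95600; √(2b)=5.29150; u=(32.95600+(-37.109))/5.29150=-0.78484, w=(32.95600−(-37.109))/5.29150=13.24104
k=1: b·v=14.0×2.072=29.00800; √(2b)=5.29150; u=(29.00800+33.154)/5.29150=11.74751, w=(29.00800−33.154)/5.29150=-0.78352
k=2: b·v=14.0×(-0.811)=-11.35400; √(2b)=5.29150; u=(-11.35400+34.707)/5.29150=4.41330, w=(-11.35400−34.707)/5.29150=-8.70471
k=3: b·v=14.0×(-3.271)=-45.79400; √(2b)=5.29150; u=(-45.79400+10.117)/5.29150=-6.74232, w=(-45.79400−10.117)/5.29150=-10.56619
k=4: b·v=14.0×0.688=9.63200; √(2b)=5.29150; u=(9.63200+(-32.308))/5.29150=-4.28536, w=(9.63200−(-32.308))/5.29150=7.92591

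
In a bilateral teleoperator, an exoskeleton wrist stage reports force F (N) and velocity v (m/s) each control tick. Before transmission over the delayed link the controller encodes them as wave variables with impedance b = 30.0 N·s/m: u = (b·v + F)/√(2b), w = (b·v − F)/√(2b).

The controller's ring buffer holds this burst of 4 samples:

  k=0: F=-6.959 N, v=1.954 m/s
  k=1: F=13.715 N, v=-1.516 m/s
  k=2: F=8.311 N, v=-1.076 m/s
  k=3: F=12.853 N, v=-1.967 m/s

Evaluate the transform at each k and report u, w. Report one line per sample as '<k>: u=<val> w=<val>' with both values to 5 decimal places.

k=0: b·v=30.0×1.954=58.62000; √(2b)=7.74597; u=(58.62000+(-6.959))/7.74597=6.66941, w=(58.62000−(-6.959))/7.74597=8.46621
k=1: b·v=30.0×(-1.516)=-45.48000; √(2b)=7.74597; u=(-45.48000+13.715)/7.74597=-4.10084, w=(-45.48000−13.715)/7.74597=-7.64204
k=2: b·v=30.0×(-1.076)=-32.28000; √(2b)=7.74597; u=(-32.28000+8.311)/7.74597=-3.09438, w=(-32.28000−8.311)/7.74597=-5.24028
k=3: b·v=30.0×(-1.967)=-59.01000; √(2b)=7.74597; u=(-59.01000+12.853)/7.74597=-5.95884, w=(-59.01000−12.853)/7.74597=-9.27747

0: u=6.66941 w=8.46621
1: u=-4.10084 w=-7.64204
2: u=-3.09438 w=-5.24028
3: u=-5.95884 w=-9.27747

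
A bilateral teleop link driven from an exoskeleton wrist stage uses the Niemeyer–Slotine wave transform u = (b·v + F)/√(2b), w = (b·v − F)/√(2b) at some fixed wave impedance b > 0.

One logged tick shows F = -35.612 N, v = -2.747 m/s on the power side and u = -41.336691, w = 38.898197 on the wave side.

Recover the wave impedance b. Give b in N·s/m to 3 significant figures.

b = 0.394 N·s/m

u + w = -2.438494;  u + w = √(2b)·v, so √(2b) = -2.438494/(-2.747) = 0.887693.
b = (√(2b))²/2 = 0.788000/2 = 0.394000.
(Check via u − w = 2F/√(2b): u − w = -80.234888, 2F/√(2b) = -80.234902.)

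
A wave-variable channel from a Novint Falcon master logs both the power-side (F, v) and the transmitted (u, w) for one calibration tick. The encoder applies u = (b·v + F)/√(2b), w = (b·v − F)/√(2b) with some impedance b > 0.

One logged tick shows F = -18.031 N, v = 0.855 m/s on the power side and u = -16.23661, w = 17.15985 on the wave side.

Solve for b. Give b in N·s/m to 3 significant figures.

b = 0.583 N·s/m

u + w = 0.92324;  u + w = √(2b)·v, so √(2b) = 0.92324/0.855 = 1.07981.
b = (√(2b))²/2 = 1.16600/2 = 0.58300.
(Check via u − w = 2F/√(2b): u − w = -33.39646, 2F/√(2b) = -33.39653.)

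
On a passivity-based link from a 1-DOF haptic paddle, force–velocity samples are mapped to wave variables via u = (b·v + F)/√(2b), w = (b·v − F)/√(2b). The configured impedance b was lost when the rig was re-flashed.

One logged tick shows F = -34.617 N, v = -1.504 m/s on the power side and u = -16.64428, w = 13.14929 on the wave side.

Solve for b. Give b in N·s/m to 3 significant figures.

u + w = -3.4950;  u + w = √(2b)·v, so √(2b) = -3.4950/(-1.504) = 2.3238.
b = (√(2b))²/2 = 5.4000/2 = 2.7000.
(Check via u − w = 2F/√(2b): u − w = -29.7936, 2F/√(2b) = -29.7935.)

b = 2.7 N·s/m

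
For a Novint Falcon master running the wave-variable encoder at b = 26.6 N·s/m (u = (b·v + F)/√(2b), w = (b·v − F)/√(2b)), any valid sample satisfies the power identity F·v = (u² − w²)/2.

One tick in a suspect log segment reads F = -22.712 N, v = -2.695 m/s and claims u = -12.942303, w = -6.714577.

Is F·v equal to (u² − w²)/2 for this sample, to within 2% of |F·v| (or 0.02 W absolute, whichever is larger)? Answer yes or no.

yes

F·v = (-22.712)×(-2.695) = 61.208840 W.
(u² − w²)/2 = (167.503207 − 45.085544)/2 = 61.208831 W.
|Δ| = 0.000009;  2% of max(1, |F·v|) = 1.224177.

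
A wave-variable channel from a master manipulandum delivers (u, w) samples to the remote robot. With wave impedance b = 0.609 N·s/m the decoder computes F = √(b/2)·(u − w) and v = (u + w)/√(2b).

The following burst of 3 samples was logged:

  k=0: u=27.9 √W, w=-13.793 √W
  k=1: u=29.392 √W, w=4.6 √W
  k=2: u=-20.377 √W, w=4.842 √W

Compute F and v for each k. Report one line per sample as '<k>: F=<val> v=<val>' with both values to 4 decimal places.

k=0: u−w=41.6930, u+w=14.1070; √(b/2)=0.5518, √(2b)=1.1036; F=0.5518×41.693=23.0068, v=14.1070/1.1036=12.7824
k=1: u−w=24.7920, u+w=33.9920; √(b/2)=0.5518, √(2b)=1.1036; F=0.5518×24.792=13.6806, v=33.9920/1.1036=30.8002
k=2: u−w=-25.2190, u+w=-15.5350; √(b/2)=0.5518, √(2b)=1.1036; F=0.5518×(-25.219)=-13.9162, v=-15.5350/1.1036=-14.0763

0: F=23.0068 v=12.7824
1: F=13.6806 v=30.8002
2: F=-13.9162 v=-14.0763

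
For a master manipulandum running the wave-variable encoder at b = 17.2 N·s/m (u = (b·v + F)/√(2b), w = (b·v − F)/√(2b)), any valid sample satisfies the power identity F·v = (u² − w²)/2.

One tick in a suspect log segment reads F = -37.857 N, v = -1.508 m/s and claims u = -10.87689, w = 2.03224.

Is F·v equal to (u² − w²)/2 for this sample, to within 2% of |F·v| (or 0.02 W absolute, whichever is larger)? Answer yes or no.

yes

F·v = (-37.857)×(-1.508) = 57.0884 W.
(u² − w²)/2 = (118.3067 − 4.1300)/2 = 57.0884 W.
|Δ| = 0.0000;  2% of max(1, |F·v|) = 1.1418.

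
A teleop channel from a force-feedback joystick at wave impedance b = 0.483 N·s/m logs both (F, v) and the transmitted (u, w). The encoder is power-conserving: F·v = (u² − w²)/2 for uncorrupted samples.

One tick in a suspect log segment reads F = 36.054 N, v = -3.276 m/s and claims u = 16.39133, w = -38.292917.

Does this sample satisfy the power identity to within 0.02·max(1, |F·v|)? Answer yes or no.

F·v = 36.054×(-3.276) = -118.112904 W.
(u² − w²)/2 = (268.675699 − 1466.347492)/2 = -598.835897 W.
|Δ| = 480.722993;  2% of max(1, |F·v|) = 2.362258.

no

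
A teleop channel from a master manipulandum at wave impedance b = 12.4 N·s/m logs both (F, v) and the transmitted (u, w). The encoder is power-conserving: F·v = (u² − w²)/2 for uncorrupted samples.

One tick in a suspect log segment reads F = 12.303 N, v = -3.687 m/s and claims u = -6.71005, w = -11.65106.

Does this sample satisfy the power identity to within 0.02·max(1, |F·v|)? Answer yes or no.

yes

F·v = 12.303×(-3.687) = -45.36116 W.
(u² − w²)/2 = (45.02477 − 135.74720)/2 = -45.36121 W.
|Δ| = 0.00005;  2% of max(1, |F·v|) = 0.90722.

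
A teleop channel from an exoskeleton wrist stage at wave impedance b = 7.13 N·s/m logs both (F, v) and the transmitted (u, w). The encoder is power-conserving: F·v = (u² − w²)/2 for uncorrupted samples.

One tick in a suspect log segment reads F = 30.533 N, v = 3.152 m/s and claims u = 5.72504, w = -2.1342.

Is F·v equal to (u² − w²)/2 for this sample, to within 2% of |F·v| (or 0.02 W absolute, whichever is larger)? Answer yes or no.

F·v = 30.533×3.152 = 96.24002 W.
(u² − w²)/2 = (32.77608 − 4.55481)/2 = 14.11064 W.
|Δ| = 82.12938;  2% of max(1, |F·v|) = 1.92480.

no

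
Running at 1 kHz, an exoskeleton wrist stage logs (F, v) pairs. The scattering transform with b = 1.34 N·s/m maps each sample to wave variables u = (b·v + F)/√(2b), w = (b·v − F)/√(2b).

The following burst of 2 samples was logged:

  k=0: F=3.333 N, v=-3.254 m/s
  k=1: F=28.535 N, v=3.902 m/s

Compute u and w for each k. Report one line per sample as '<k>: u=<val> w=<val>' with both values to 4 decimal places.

k=0: b·v=1.34×(-3.254)=-4.3604; √(2b)=1.6371; u=(-4.3604+3.333)/1.6371=-0.6276, w=(-4.3604−3.333)/1.6371=-4.6995
k=1: b·v=1.34×3.902=5.2287; √(2b)=1.6371; u=(5.2287+28.535)/1.6371=20.6245, w=(5.2287−28.535)/1.6371=-14.2366

0: u=-0.6276 w=-4.6995
1: u=20.6245 w=-14.2366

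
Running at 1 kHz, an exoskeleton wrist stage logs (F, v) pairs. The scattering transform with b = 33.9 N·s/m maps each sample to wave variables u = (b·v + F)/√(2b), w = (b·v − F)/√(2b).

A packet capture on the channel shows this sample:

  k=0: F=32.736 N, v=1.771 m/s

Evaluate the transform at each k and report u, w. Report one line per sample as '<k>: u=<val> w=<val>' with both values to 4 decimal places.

k=0: b·v=33.9×1.771=60.0369; √(2b)=8.2341; u=(60.0369+32.736)/8.2341=11.2669, w=(60.0369−32.736)/8.2341=3.3156

0: u=11.2669 w=3.3156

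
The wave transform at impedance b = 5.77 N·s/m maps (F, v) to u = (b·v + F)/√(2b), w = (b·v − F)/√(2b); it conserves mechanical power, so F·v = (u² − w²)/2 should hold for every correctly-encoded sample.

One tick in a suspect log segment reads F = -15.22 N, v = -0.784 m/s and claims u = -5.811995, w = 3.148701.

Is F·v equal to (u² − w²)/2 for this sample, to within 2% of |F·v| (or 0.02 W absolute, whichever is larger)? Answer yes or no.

F·v = (-15.22)×(-0.784) = 11.932480 W.
(u² − w²)/2 = (33.779286 − 9.914318)/2 = 11.932484 W.
|Δ| = 0.000004;  2% of max(1, |F·v|) = 0.238650.

yes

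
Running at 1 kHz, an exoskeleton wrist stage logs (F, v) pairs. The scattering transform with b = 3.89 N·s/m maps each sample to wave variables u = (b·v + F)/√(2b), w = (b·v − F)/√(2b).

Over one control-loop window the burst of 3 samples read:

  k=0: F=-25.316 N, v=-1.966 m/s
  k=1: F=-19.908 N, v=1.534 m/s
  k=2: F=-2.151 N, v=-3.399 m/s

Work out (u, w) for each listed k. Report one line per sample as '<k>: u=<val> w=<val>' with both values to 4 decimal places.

k=0: b·v=3.89×(-1.966)=-7.6477; √(2b)=2.7893; u=(-7.6477+(-25.316))/2.7893=-11.8181, w=(-7.6477−(-25.316))/2.7893=6.3344
k=1: b·v=3.89×1.534=5.9673; √(2b)=2.7893; u=(5.9673+(-19.908))/2.7893=-4.9980, w=(5.9673−(-19.908))/2.7893=9.2767
k=2: b·v=3.89×(-3.399)=-13.2221; √(2b)=2.7893; u=(-13.2221+(-2.151))/2.7893=-5.5115, w=(-13.2221−(-2.151))/2.7893=-3.9692

0: u=-11.8181 w=6.3344
1: u=-4.9980 w=9.2767
2: u=-5.5115 w=-3.9692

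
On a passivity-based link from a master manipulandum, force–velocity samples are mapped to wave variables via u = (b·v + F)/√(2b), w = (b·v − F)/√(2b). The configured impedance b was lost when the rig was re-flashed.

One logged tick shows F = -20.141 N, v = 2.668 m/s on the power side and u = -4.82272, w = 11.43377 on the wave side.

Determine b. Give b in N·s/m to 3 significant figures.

u + w = 6.61105;  u + w = √(2b)·v, so √(2b) = 6.61105/2.668 = 2.47790.
b = (√(2b))²/2 = 6.14001/2 = 3.07001.
(Check via u − w = 2F/√(2b): u − w = -16.25649, 2F/√(2b) = -16.25648.)

b = 3.07 N·s/m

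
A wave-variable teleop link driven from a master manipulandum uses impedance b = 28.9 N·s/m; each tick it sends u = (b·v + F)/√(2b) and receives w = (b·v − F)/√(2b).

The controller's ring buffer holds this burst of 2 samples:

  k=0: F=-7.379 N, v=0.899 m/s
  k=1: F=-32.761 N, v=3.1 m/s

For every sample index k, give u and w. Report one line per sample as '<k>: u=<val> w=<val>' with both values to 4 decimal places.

k=0: b·v=28.9×0.899=25.9811; √(2b)=7.6026; u=(25.9811+(-7.379))/7.6026=2.4468, w=(25.9811−(-7.379))/7.6026=4.3880
k=1: b·v=28.9×3.1=89.5900; √(2b)=7.6026; u=(89.5900+(-32.761))/7.6026=7.4749, w=(89.5900−(-32.761))/7.6026=16.0932

0: u=2.4468 w=4.3880
1: u=7.4749 w=16.0932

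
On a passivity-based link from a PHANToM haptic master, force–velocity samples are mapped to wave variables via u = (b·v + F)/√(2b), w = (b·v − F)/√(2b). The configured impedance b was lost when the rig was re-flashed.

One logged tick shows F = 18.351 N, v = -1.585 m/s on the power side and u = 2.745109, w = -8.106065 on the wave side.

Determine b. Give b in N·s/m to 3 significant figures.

u + w = -5.360956;  u + w = √(2b)·v, so √(2b) = -5.360956/(-1.585) = 3.382307.
b = (√(2b))²/2 = 11.439998/2 = 5.719999.
(Check via u − w = 2F/√(2b): u − w = 10.851174, 2F/√(2b) = 10.851175.)

b = 5.72 N·s/m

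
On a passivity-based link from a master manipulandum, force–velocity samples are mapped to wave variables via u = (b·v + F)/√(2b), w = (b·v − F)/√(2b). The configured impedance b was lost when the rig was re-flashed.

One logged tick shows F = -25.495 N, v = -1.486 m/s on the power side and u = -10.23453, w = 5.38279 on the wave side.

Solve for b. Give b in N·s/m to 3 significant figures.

b = 5.33 N·s/m

u + w = -4.8517;  u + w = √(2b)·v, so √(2b) = -4.8517/(-1.486) = 3.2650.
b = (√(2b))²/2 = 10.6600/2 = 5.3300.
(Check via u − w = 2F/√(2b): u − w = -15.6173, 2F/√(2b) = -15.6173.)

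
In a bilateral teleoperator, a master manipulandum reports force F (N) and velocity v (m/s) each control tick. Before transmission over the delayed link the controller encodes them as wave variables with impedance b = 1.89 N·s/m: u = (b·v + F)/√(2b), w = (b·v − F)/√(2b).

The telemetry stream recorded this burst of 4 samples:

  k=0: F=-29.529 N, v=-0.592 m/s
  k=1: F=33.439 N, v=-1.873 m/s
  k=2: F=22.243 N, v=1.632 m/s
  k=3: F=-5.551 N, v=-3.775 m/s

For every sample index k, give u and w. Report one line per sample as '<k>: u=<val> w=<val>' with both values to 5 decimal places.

k=0: b·v=1.89×(-0.592)=-1.11888; √(2b)=1.94422; u=(-1.11888+(-29.529))/1.94422=-15.76357, w=(-1.11888−(-29.529))/1.94422=14.61259
k=1: b·v=1.89×(-1.873)=-3.53997; √(2b)=1.94422; u=(-3.53997+33.439)/1.94422=15.37840, w=(-3.53997−33.439)/1.94422=-19.01993
k=2: b·v=1.89×1.632=3.08448; √(2b)=1.94422; u=(3.08448+22.243)/1.94422=13.02705, w=(3.08448−22.243)/1.94422=-9.85408
k=3: b·v=1.89×(-3.775)=-7.13475; √(2b)=1.94422; u=(-7.13475+(-5.551))/1.94422=-6.52485, w=(-7.13475−(-5.551))/1.94422=-0.81459

0: u=-15.76357 w=14.61259
1: u=15.37840 w=-19.01993
2: u=13.02705 w=-9.85408
3: u=-6.52485 w=-0.81459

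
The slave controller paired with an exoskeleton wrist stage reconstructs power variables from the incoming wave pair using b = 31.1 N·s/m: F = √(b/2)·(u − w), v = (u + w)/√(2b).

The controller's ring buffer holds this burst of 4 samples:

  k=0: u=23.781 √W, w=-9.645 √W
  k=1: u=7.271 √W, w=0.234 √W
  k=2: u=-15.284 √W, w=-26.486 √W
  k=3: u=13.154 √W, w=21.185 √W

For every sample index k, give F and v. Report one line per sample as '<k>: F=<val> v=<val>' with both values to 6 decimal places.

0: F=131.810378 v=1.792385
1: F=27.749346 v=0.951602
2: F=44.173394 v=-5.296260
3: F=-31.669034 v=4.354040

k=0: u−w=33.426000, u+w=14.136000; √(b/2)=3.943349, √(2b)=7.886698; F=3.943349×33.426=131.810378, v=14.136000/7.886698=1.792385
k=1: u−w=7.037000, u+w=7.505000; √(b/2)=3.943349, √(2b)=7.886698; F=3.943349×7.037=27.749346, v=7.505000/7.886698=0.951602
k=2: u−w=11.202000, u+w=-41.770000; √(b/2)=3.943349, √(2b)=7.886698; F=3.943349×11.202=44.173394, v=-41.770000/7.886698=-5.296260
k=3: u−w=-8.031000, u+w=34.339000; √(b/2)=3.943349, √(2b)=7.886698; F=3.943349×(-8.031)=-31.669034, v=34.339000/7.886698=4.354040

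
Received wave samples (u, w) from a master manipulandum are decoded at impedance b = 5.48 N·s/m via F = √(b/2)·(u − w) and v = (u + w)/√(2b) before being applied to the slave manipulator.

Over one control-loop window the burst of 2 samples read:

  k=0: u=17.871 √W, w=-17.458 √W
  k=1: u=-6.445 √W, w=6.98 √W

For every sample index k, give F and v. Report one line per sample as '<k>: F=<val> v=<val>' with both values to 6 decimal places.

0: F=58.479901 v=0.124751
1: F=-22.222329 v=0.161603

k=0: u−w=35.329000, u+w=0.413000; √(b/2)=1.655295, √(2b)=3.310589; F=1.655295×35.329=58.479901, v=0.413000/3.310589=0.124751
k=1: u−w=-13.425000, u+w=0.535000; √(b/2)=1.655295, √(2b)=3.310589; F=1.655295×(-13.425)=-22.222329, v=0.535000/3.310589=0.161603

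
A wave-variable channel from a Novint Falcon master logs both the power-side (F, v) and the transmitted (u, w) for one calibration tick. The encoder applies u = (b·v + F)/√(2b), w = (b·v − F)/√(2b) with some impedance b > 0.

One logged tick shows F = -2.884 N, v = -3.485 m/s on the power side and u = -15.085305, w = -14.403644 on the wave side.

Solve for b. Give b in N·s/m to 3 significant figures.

b = 35.8 N·s/m

u + w = -29.488949;  u + w = √(2b)·v, so √(2b) = -29.488949/(-3.485) = 8.461678.
b = (√(2b))²/2 = 71.600000/2 = 35.800000.
(Check via u − w = 2F/√(2b): u − w = -0.681661, 2F/√(2b) = -0.681661.)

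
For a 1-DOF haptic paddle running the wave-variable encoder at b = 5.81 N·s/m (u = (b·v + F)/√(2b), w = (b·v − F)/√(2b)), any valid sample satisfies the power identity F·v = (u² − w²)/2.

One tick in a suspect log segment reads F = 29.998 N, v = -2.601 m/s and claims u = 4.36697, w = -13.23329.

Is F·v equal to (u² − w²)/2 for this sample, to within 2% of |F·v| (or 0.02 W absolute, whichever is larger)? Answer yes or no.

F·v = 29.998×(-2.601) = -78.02480 W.
(u² − w²)/2 = (19.07043 − 175.11996)/2 = -78.02477 W.
|Δ| = 0.00003;  2% of max(1, |F·v|) = 1.56050.

yes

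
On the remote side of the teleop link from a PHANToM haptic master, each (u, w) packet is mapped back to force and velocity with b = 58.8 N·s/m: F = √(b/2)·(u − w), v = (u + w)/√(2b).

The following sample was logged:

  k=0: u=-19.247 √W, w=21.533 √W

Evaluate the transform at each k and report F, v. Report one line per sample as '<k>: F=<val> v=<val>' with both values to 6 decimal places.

k=0: u−w=-40.780000, u+w=2.286000; √(b/2)=5.422177, √(2b)=10.844353; F=5.422177×(-40.78)=-221.116365, v=2.286000/10.844353=0.210801

0: F=-221.116365 v=0.210801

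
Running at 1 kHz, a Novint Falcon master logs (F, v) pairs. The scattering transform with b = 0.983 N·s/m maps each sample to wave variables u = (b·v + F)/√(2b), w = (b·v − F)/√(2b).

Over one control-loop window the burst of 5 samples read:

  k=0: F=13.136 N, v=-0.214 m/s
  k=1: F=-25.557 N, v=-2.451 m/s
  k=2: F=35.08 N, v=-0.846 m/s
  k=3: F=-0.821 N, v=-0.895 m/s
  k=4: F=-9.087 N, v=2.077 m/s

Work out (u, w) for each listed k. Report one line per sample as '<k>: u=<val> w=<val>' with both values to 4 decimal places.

k=0: b·v=0.983×(-0.214)=-0.2104; √(2b)=1.4021; u=(-0.2104+13.136)/1.4021=9.2185, w=(-0.2104−13.136)/1.4021=-9.5186
k=1: b·v=0.983×(-2.451)=-2.4093; √(2b)=1.4021; u=(-2.4093+(-25.557))/1.4021=-19.9454, w=(-2.4093−(-25.557))/1.4021=16.5088
k=2: b·v=0.983×(-0.846)=-0.8316; √(2b)=1.4021; u=(-0.8316+35.08)/1.4021=24.4258, w=(-0.8316−35.08)/1.4021=-25.6120
k=3: b·v=0.983×(-0.895)=-0.8798; √(2b)=1.4021; u=(-0.8798+(-0.821))/1.4021=-1.2130, w=(-0.8798−(-0.821))/1.4021=-0.0419
k=4: b·v=0.983×2.077=2.0417; √(2b)=1.4021; u=(2.0417+(-9.087))/1.4021=-5.0247, w=(2.0417−(-9.087))/1.4021=7.9369

0: u=9.2185 w=-9.5186
1: u=-19.9454 w=16.5088
2: u=24.4258 w=-25.6120
3: u=-1.2130 w=-0.0419
4: u=-5.0247 w=7.9369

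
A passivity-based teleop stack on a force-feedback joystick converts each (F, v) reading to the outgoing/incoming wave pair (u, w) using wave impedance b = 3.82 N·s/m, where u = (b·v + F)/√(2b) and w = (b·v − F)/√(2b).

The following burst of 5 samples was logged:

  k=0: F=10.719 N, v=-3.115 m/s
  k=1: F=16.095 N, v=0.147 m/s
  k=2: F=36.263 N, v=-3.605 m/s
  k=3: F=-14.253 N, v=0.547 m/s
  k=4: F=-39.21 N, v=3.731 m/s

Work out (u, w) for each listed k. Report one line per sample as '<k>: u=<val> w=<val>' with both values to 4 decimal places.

0: u=-0.4270 w=-8.1830
1: u=6.0261 w=-5.6198
2: u=8.1373 w=-18.1017
3: u=-4.4006 w=5.9125
4: u=-9.0293 w=19.3420

k=0: b·v=3.82×(-3.115)=-11.8993; √(2b)=2.7641; u=(-11.8993+10.719)/2.7641=-0.4270, w=(-11.8993−10.719)/2.7641=-8.1830
k=1: b·v=3.82×0.147=0.5615; √(2b)=2.7641; u=(0.5615+16.095)/2.7641=6.0261, w=(0.5615−16.095)/2.7641=-5.6198
k=2: b·v=3.82×(-3.605)=-13.7711; √(2b)=2.7641; u=(-13.7711+36.263)/2.7641=8.1373, w=(-13.7711−36.263)/2.7641=-18.1017
k=3: b·v=3.82×0.547=2.0895; √(2b)=2.7641; u=(2.0895+(-14.253))/2.7641=-4.4006, w=(2.0895−(-14.253))/2.7641=5.9125
k=4: b·v=3.82×3.731=14.2524; √(2b)=2.7641; u=(14.2524+(-39.21))/2.7641=-9.0293, w=(14.2524−(-39.21))/2.7641=19.3420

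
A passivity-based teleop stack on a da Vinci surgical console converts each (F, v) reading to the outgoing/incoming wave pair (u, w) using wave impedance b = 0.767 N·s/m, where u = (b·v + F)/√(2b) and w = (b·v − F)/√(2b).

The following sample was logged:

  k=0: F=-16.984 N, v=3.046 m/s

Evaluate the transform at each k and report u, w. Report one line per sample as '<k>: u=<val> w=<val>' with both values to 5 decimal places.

0: u=-11.82653 w=15.59914

k=0: b·v=0.767×3.046=2.33628; √(2b)=1.23855; u=(2.33628+(-16.984))/1.23855=-11.82653, w=(2.33628−(-16.984))/1.23855=15.59914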